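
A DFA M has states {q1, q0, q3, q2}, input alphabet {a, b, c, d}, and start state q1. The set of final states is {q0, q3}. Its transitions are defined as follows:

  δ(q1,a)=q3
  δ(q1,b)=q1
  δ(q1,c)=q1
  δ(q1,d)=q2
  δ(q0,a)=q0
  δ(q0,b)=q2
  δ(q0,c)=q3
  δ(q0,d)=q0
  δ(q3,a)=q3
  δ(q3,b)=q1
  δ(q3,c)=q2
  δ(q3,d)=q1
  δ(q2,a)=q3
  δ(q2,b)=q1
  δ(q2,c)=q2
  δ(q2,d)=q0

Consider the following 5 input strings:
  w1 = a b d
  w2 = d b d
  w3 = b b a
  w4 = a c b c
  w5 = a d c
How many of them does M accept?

w1: Trace: q1 -a-> q3 -b-> q1 -d-> q2  → end q2, rejected
w2: Trace: q1 -d-> q2 -b-> q1 -d-> q2  → end q2, rejected
w3: Trace: q1 -b-> q1 -b-> q1 -a-> q3  → end q3, accepted
w4: Trace: q1 -a-> q3 -c-> q2 -b-> q1 -c-> q1  → end q1, rejected
w5: Trace: q1 -a-> q3 -d-> q1 -c-> q1  → end q1, rejected

1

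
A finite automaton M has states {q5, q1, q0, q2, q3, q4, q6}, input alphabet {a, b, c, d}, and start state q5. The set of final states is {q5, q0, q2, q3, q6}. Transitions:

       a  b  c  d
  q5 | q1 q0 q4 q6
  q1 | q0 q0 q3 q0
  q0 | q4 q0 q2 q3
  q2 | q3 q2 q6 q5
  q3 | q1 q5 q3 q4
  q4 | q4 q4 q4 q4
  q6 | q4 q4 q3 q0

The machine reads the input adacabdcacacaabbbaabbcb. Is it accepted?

No

q5 → q1 → q0 → q4 → q4 → q4 → q4 → q4 → q4 → q4 → q4 → q4 → q4 → q4 → q4 → q4 → q4 → q4 → q4 → q4 → q4 → q4 → q4 → q4
End state q4 is not accepting.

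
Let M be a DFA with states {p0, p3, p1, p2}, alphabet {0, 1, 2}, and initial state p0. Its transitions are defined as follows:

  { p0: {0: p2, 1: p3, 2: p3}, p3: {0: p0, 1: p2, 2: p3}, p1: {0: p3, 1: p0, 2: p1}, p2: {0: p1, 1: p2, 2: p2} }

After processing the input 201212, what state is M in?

start at p0
read '2': p0 → p3
read '0': p3 → p0
read '1': p0 → p3
read '2': p3 → p3
read '1': p3 → p2
read '2': p2 → p2

p2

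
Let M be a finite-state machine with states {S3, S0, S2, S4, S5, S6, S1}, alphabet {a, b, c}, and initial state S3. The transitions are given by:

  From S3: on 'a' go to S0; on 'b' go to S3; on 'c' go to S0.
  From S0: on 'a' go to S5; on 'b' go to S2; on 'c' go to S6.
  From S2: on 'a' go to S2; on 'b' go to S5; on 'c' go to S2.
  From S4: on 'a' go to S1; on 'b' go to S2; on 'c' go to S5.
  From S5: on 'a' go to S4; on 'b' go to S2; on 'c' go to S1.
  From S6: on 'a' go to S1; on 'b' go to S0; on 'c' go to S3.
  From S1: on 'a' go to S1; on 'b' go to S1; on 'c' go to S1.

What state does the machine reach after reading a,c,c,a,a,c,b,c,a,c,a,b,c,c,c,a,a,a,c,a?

S1

S3 → S0 → S6 → S3 → S0 → S5 → S1 → S1 → S1 → S1 → S1 → S1 → S1 → S1 → S1 → S1 → S1 → S1 → S1 → S1 → S1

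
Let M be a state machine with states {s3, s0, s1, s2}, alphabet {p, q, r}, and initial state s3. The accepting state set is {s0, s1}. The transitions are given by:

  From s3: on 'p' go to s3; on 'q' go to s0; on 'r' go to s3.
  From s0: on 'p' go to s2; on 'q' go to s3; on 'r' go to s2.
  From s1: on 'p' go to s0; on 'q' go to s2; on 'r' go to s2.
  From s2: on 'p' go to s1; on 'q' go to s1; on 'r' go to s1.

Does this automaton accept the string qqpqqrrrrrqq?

No

Trace: s3 -q-> s0 -q-> s3 -p-> s3 -q-> s0 -q-> s3 -r-> s3 -r-> s3 -r-> s3 -r-> s3 -r-> s3 -q-> s0 -q-> s3
End state s3 is not accepting.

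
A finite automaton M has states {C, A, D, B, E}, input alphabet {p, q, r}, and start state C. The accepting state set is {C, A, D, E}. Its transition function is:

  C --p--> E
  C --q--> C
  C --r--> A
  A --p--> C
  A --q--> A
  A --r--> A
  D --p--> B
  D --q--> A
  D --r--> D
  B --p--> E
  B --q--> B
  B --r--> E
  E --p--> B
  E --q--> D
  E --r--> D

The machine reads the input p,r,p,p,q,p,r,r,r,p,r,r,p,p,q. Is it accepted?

Yes

start at C
read 'p': C → E
read 'r': E → D
read 'p': D → B
read 'p': B → E
read 'q': E → D
read 'p': D → B
read 'r': B → E
read 'r': E → D
read 'r': D → D
read 'p': D → B
read 'r': B → E
read 'r': E → D
read 'p': D → B
read 'p': B → E
read 'q': E → D
End state D is accepting.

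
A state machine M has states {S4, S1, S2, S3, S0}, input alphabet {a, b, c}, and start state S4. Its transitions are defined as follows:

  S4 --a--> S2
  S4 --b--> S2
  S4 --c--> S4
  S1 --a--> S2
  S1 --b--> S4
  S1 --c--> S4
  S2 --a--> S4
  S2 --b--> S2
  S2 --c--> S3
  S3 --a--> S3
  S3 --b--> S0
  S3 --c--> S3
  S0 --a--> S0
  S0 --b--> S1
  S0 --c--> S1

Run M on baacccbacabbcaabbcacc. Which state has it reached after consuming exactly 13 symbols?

Trace: S4 -b-> S2 -a-> S4 -a-> S2 -c-> S3 -c-> S3 -c-> S3 -b-> S0 -a-> S0 -c-> S1 -a-> S2 -b-> S2 -b-> S2 -c-> S3
After 13 symbols: S3.

S3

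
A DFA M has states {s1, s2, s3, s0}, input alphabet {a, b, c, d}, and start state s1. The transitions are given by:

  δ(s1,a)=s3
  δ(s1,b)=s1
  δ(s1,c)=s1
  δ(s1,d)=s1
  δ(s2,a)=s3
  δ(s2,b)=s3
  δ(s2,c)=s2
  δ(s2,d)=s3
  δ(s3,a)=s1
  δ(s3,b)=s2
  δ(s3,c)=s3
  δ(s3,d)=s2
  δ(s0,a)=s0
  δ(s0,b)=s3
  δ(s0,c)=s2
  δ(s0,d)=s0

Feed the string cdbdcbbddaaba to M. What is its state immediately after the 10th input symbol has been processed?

s3

s1 → s1 → s1 → s1 → s1 → s1 → s1 → s1 → s1 → s1 → s3
After 10 symbols: s3.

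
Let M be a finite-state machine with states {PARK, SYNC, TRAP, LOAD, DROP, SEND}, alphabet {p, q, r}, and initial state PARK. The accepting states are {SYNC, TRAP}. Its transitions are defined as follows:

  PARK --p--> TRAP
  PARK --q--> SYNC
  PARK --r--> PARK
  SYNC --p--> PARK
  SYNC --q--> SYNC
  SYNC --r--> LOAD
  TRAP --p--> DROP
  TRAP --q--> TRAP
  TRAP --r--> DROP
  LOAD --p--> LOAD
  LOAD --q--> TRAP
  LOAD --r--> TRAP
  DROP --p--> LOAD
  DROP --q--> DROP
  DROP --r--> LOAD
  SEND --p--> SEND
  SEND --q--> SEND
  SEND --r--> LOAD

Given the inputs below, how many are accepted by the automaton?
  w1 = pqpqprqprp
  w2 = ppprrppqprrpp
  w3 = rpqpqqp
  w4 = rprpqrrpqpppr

1

w1:
  start at PARK
  read 'p': PARK → TRAP
  read 'q': TRAP → TRAP
  read 'p': TRAP → DROP
  read 'q': DROP → DROP
  read 'p': DROP → LOAD
  read 'r': LOAD → TRAP
  read 'q': TRAP → TRAP
  read 'p': TRAP → DROP
  read 'r': DROP → LOAD
  read 'p': LOAD → LOAD
  end LOAD, rejected
w2:
  start at PARK
  read 'p': PARK → TRAP
  read 'p': TRAP → DROP
  read 'p': DROP → LOAD
  read 'r': LOAD → TRAP
  read 'r': TRAP → DROP
  read 'p': DROP → LOAD
  read 'p': LOAD → LOAD
  read 'q': LOAD → TRAP
  read 'p': TRAP → DROP
  read 'r': DROP → LOAD
  read 'r': LOAD → TRAP
  read 'p': TRAP → DROP
  read 'p': DROP → LOAD
  end LOAD, rejected
w3:
  start at PARK
  read 'r': PARK → PARK
  read 'p': PARK → TRAP
  read 'q': TRAP → TRAP
  read 'p': TRAP → DROP
  read 'q': DROP → DROP
  read 'q': DROP → DROP
  read 'p': DROP → LOAD
  end LOAD, rejected
w4:
  start at PARK
  read 'r': PARK → PARK
  read 'p': PARK → TRAP
  read 'r': TRAP → DROP
  read 'p': DROP → LOAD
  read 'q': LOAD → TRAP
  read 'r': TRAP → DROP
  read 'r': DROP → LOAD
  read 'p': LOAD → LOAD
  read 'q': LOAD → TRAP
  read 'p': TRAP → DROP
  read 'p': DROP → LOAD
  read 'p': LOAD → LOAD
  read 'r': LOAD → TRAP
  end TRAP, accepted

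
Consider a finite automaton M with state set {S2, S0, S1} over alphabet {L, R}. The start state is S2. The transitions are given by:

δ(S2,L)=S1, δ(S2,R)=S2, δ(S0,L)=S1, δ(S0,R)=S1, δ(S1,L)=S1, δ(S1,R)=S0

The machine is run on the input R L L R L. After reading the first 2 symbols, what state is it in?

start at S2
read 'R': S2 → S2
read 'L': S2 → S1
After 2 symbols: S1.

S1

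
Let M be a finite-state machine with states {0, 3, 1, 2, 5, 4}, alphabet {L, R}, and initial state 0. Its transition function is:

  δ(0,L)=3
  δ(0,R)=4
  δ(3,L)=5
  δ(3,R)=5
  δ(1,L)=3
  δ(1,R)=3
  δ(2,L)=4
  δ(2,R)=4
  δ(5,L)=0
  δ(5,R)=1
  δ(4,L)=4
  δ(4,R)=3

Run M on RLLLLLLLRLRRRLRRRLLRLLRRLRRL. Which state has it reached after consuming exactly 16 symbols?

3

Trace: 0 -R-> 4 -L-> 4 -L-> 4 -L-> 4 -L-> 4 -L-> 4 -L-> 4 -L-> 4 -R-> 3 -L-> 5 -R-> 1 -R-> 3 -R-> 5 -L-> 0 -R-> 4 -R-> 3
After 16 symbols: 3.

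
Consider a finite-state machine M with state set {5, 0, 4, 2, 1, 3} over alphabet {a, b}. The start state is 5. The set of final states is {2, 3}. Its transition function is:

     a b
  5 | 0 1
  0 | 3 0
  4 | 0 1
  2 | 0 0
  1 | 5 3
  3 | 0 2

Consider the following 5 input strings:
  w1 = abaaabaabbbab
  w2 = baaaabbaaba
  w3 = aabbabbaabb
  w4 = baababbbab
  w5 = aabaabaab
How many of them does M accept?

w1:
  start at 5
  read 'a': 5 → 0
  read 'b': 0 → 0
  read 'a': 0 → 3
  read 'a': 3 → 0
  read 'a': 0 → 3
  read 'b': 3 → 2
  read 'a': 2 → 0
  read 'a': 0 → 3
  read 'b': 3 → 2
  read 'b': 2 → 0
  read 'b': 0 → 0
  read 'a': 0 → 3
  read 'b': 3 → 2
  end 2, accepted
w2:
  start at 5
  read 'b': 5 → 1
  read 'a': 1 → 5
  read 'a': 5 → 0
  read 'a': 0 → 3
  read 'a': 3 → 0
  read 'b': 0 → 0
  read 'b': 0 → 0
  read 'a': 0 → 3
  read 'a': 3 → 0
  read 'b': 0 → 0
  read 'a': 0 → 3
  end 3, accepted
w3:
  start at 5
  read 'a': 5 → 0
  read 'a': 0 → 3
  read 'b': 3 → 2
  read 'b': 2 → 0
  read 'a': 0 → 3
  read 'b': 3 → 2
  read 'b': 2 → 0
  read 'a': 0 → 3
  read 'a': 3 → 0
  read 'b': 0 → 0
  read 'b': 0 → 0
  end 0, rejected
w4:
  start at 5
  read 'b': 5 → 1
  read 'a': 1 → 5
  read 'a': 5 → 0
  read 'b': 0 → 0
  read 'a': 0 → 3
  read 'b': 3 → 2
  read 'b': 2 → 0
  read 'b': 0 → 0
  read 'a': 0 → 3
  read 'b': 3 → 2
  end 2, accepted
w5:
  start at 5
  read 'a': 5 → 0
  read 'a': 0 → 3
  read 'b': 3 → 2
  read 'a': 2 → 0
  read 'a': 0 → 3
  read 'b': 3 → 2
  read 'a': 2 → 0
  read 'a': 0 → 3
  read 'b': 3 → 2
  end 2, accepted

4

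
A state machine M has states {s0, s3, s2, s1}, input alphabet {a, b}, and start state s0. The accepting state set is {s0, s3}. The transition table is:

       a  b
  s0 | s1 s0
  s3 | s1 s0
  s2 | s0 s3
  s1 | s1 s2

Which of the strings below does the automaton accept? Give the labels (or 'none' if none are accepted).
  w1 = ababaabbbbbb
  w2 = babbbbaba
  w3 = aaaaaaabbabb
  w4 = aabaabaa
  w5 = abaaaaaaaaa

w1, w2, w3

w1:
  start at s0
  read 'a': s0 → s1
  read 'b': s1 → s2
  read 'a': s2 → s0
  read 'b': s0 → s0
  read 'a': s0 → s1
  read 'a': s1 → s1
  read 'b': s1 → s2
  read 'b': s2 → s3
  read 'b': s3 → s0
  read 'b': s0 → s0
  read 'b': s0 → s0
  read 'b': s0 → s0
  end s0, accepted
w2:
  start at s0
  read 'b': s0 → s0
  read 'a': s0 → s1
  read 'b': s1 → s2
  read 'b': s2 → s3
  read 'b': s3 → s0
  read 'b': s0 → s0
  read 'a': s0 → s1
  read 'b': s1 → s2
  read 'a': s2 → s0
  end s0, accepted
w3:
  start at s0
  read 'a': s0 → s1
  read 'a': s1 → s1
  read 'a': s1 → s1
  read 'a': s1 → s1
  read 'a': s1 → s1
  read 'a': s1 → s1
  read 'a': s1 → s1
  read 'b': s1 → s2
  read 'b': s2 → s3
  read 'a': s3 → s1
  read 'b': s1 → s2
  read 'b': s2 → s3
  end s3, accepted
w4:
  start at s0
  read 'a': s0 → s1
  read 'a': s1 → s1
  read 'b': s1 → s2
  read 'a': s2 → s0
  read 'a': s0 → s1
  read 'b': s1 → s2
  read 'a': s2 → s0
  read 'a': s0 → s1
  end s1, rejected
w5:
  start at s0
  read 'a': s0 → s1
  read 'b': s1 → s2
  read 'a': s2 → s0
  read 'a': s0 → s1
  read 'a': s1 → s1
  read 'a': s1 → s1
  read 'a': s1 → s1
  read 'a': s1 → s1
  read 'a': s1 → s1
  read 'a': s1 → s1
  read 'a': s1 → s1
  end s1, rejected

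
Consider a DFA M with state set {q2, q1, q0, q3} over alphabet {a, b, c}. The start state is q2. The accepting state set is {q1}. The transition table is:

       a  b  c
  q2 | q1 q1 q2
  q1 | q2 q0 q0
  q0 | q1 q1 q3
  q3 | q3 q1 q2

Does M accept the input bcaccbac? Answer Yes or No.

Trace: q2 -b-> q1 -c-> q0 -a-> q1 -c-> q0 -c-> q3 -b-> q1 -a-> q2 -c-> q2
End state q2 is not accepting.

No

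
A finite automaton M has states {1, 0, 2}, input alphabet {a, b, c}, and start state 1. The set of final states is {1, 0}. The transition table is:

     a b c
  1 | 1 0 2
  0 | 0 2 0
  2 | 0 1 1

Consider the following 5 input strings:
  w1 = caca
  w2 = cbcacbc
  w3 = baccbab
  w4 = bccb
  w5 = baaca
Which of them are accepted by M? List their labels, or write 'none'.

w1, w2, w5

w1: 1 → 2 → 0 → 0 → 0  → end 0, accepted
w2: 1 → 2 → 1 → 2 → 0 → 0 → 2 → 1  → end 1, accepted
w3: 1 → 0 → 0 → 0 → 0 → 2 → 0 → 2  → end 2, rejected
w4: 1 → 0 → 0 → 0 → 2  → end 2, rejected
w5: 1 → 0 → 0 → 0 → 0 → 0  → end 0, accepted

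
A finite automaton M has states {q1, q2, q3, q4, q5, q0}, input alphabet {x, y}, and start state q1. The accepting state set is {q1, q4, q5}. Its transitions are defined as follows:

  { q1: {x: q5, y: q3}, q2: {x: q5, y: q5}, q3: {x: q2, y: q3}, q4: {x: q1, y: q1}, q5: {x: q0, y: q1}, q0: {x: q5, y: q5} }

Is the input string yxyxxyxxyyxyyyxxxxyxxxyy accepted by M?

Trace: q1 -y-> q3 -x-> q2 -y-> q5 -x-> q0 -x-> q5 -y-> q1 -x-> q5 -x-> q0 -y-> q5 -y-> q1 -x-> q5 -y-> q1 -y-> q3 -y-> q3 -x-> q2 -x-> q5 -x-> q0 -x-> q5 -y-> q1 -x-> q5 -x-> q0 -x-> q5 -y-> q1 -y-> q3
End state q3 is not accepting.

No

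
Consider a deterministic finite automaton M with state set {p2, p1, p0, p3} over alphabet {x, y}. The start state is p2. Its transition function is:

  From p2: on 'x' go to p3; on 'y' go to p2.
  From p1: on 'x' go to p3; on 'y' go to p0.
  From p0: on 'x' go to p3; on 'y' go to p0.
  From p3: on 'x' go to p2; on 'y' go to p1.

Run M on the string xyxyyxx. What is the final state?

p2

Trace: p2 -x-> p3 -y-> p1 -x-> p3 -y-> p1 -y-> p0 -x-> p3 -x-> p2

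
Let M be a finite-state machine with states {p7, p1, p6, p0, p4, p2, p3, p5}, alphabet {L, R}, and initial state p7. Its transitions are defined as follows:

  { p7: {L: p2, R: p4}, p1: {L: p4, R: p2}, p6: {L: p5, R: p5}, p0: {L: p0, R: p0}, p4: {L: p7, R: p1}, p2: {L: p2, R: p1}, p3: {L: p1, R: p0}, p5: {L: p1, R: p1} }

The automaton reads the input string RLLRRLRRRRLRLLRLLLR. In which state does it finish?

start at p7
read 'R': p7 → p4
read 'L': p4 → p7
read 'L': p7 → p2
read 'R': p2 → p1
read 'R': p1 → p2
read 'L': p2 → p2
read 'R': p2 → p1
read 'R': p1 → p2
read 'R': p2 → p1
read 'R': p1 → p2
read 'L': p2 → p2
read 'R': p2 → p1
read 'L': p1 → p4
read 'L': p4 → p7
read 'R': p7 → p4
read 'L': p4 → p7
read 'L': p7 → p2
read 'L': p2 → p2
read 'R': p2 → p1

p1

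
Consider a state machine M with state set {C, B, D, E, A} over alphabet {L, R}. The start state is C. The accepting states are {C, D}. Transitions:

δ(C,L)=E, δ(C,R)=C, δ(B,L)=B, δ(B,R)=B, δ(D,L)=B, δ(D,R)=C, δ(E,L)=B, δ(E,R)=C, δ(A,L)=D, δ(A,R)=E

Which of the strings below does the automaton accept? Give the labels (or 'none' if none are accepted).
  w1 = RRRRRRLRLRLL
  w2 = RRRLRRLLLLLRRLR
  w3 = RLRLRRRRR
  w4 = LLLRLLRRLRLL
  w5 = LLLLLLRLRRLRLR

w3

w1:
  start at C
  read 'R': C → C
  read 'R': C → C
  read 'R': C → C
  read 'R': C → C
  read 'R': C → C
  read 'R': C → C
  read 'L': C → E
  read 'R': E → C
  read 'L': C → E
  read 'R': E → C
  read 'L': C → E
  read 'L': E → B
  end B, rejected
w2:
  start at C
  read 'R': C → C
  read 'R': C → C
  read 'R': C → C
  read 'L': C → E
  read 'R': E → C
  read 'R': C → C
  read 'L': C → E
  read 'L': E → B
  read 'L': B → B
  read 'L': B → B
  read 'L': B → B
  read 'R': B → B
  read 'R': B → B
  read 'L': B → B
  read 'R': B → B
  end B, rejected
w3:
  start at C
  read 'R': C → C
  read 'L': C → E
  read 'R': E → C
  read 'L': C → E
  read 'R': E → C
  read 'R': C → C
  read 'R': C → C
  read 'R': C → C
  read 'R': C → C
  end C, accepted
w4:
  start at C
  read 'L': C → E
  read 'L': E → B
  read 'L': B → B
  read 'R': B → B
  read 'L': B → B
  read 'L': B → B
  read 'R': B → B
  read 'R': B → B
  read 'L': B → B
  read 'R': B → B
  read 'L': B → B
  read 'L': B → B
  end B, rejected
w5:
  start at C
  read 'L': C → E
  read 'L': E → B
  read 'L': B → B
  read 'L': B → B
  read 'L': B → B
  read 'L': B → B
  read 'R': B → B
  read 'L': B → B
  read 'R': B → B
  read 'R': B → B
  read 'L': B → B
  read 'R': B → B
  read 'L': B → B
  read 'R': B → B
  end B, rejected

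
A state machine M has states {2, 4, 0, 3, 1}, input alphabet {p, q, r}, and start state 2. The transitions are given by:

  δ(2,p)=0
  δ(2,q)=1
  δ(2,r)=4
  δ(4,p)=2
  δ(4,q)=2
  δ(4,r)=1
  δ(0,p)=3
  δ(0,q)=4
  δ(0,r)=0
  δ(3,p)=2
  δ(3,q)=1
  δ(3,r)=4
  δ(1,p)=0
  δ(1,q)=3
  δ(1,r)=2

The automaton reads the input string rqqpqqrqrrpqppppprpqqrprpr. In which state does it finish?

2 → 4 → 2 → 1 → 0 → 4 → 2 → 4 → 2 → 4 → 1 → 0 → 4 → 2 → 0 → 3 → 2 → 0 → 0 → 3 → 1 → 3 → 4 → 2 → 4 → 2 → 4

4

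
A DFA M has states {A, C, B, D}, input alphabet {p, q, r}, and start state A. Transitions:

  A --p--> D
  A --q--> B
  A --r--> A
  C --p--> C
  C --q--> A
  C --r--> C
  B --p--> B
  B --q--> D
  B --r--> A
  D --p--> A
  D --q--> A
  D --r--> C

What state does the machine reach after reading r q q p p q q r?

A

A → A → B → D → A → D → A → B → A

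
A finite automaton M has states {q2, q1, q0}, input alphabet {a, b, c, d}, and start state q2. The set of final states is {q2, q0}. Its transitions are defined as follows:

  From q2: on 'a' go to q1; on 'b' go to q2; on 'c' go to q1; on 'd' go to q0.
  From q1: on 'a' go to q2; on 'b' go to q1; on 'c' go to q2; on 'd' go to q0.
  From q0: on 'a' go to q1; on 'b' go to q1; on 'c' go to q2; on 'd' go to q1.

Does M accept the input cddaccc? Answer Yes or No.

start at q2
read 'c': q2 → q1
read 'd': q1 → q0
read 'd': q0 → q1
read 'a': q1 → q2
read 'c': q2 → q1
read 'c': q1 → q2
read 'c': q2 → q1
End state q1 is not accepting.

No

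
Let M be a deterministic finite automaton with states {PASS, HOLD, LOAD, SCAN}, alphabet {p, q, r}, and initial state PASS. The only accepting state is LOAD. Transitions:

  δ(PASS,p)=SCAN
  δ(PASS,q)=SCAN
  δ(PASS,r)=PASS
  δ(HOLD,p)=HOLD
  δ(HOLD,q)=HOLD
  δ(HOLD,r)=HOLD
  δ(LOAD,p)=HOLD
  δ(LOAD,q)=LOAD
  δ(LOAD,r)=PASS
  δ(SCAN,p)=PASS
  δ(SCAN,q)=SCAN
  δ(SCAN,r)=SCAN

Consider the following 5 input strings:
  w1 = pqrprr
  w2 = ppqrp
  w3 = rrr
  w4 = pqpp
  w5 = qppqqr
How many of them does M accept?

0

w1: Trace: PASS -p-> SCAN -q-> SCAN -r-> SCAN -p-> PASS -r-> PASS -r-> PASS  → end PASS, rejected
w2: Trace: PASS -p-> SCAN -p-> PASS -q-> SCAN -r-> SCAN -p-> PASS  → end PASS, rejected
w3: Trace: PASS -r-> PASS -r-> PASS -r-> PASS  → end PASS, rejected
w4: Trace: PASS -p-> SCAN -q-> SCAN -p-> PASS -p-> SCAN  → end SCAN, rejected
w5: Trace: PASS -q-> SCAN -p-> PASS -p-> SCAN -q-> SCAN -q-> SCAN -r-> SCAN  → end SCAN, rejected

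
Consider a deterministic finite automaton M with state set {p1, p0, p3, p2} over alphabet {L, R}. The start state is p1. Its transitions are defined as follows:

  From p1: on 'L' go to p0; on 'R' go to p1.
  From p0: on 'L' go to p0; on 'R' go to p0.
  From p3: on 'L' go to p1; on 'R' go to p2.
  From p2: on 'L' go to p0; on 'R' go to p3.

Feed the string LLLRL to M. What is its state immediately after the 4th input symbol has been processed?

p0

Trace: p1 -L-> p0 -L-> p0 -L-> p0 -R-> p0
After 4 symbols: p0.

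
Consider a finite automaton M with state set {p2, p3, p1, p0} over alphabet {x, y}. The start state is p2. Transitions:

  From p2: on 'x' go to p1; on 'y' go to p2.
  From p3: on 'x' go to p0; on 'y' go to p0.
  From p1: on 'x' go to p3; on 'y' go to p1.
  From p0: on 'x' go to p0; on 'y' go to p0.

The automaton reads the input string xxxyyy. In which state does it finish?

Trace: p2 -x-> p1 -x-> p3 -x-> p0 -y-> p0 -y-> p0 -y-> p0

p0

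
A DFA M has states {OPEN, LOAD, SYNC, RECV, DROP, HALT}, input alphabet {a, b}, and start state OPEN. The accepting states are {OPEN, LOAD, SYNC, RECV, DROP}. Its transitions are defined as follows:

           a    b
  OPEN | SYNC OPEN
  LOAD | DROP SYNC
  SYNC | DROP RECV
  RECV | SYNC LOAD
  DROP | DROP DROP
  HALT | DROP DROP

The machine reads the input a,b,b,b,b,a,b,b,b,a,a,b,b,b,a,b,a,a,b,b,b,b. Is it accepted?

Yes

OPEN → SYNC → RECV → LOAD → SYNC → RECV → SYNC → RECV → LOAD → SYNC → DROP → DROP → DROP → DROP → DROP → DROP → DROP → DROP → DROP → DROP → DROP → DROP → DROP
End state DROP is accepting.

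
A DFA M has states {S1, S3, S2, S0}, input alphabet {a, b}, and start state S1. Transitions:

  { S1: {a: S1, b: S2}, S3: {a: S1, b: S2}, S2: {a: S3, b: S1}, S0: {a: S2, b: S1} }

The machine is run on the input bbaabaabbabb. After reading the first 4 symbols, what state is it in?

start at S1
read 'b': S1 → S2
read 'b': S2 → S1
read 'a': S1 → S1
read 'a': S1 → S1
After 4 symbols: S1.

S1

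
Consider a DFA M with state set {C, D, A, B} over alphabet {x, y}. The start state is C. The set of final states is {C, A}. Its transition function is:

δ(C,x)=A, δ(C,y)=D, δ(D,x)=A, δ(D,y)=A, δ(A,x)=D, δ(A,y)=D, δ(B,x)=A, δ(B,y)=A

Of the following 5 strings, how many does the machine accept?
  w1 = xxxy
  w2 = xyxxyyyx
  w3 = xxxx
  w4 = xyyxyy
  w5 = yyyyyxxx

1

w1:
  start at C
  read 'x': C → A
  read 'x': A → D
  read 'x': D → A
  read 'y': A → D
  end D, rejected
w2:
  start at C
  read 'x': C → A
  read 'y': A → D
  read 'x': D → A
  read 'x': A → D
  read 'y': D → A
  read 'y': A → D
  read 'y': D → A
  read 'x': A → D
  end D, rejected
w3:
  start at C
  read 'x': C → A
  read 'x': A → D
  read 'x': D → A
  read 'x': A → D
  end D, rejected
w4:
  start at C
  read 'x': C → A
  read 'y': A → D
  read 'y': D → A
  read 'x': A → D
  read 'y': D → A
  read 'y': A → D
  end D, rejected
w5:
  start at C
  read 'y': C → D
  read 'y': D → A
  read 'y': A → D
  read 'y': D → A
  read 'y': A → D
  read 'x': D → A
  read 'x': A → D
  read 'x': D → A
  end A, accepted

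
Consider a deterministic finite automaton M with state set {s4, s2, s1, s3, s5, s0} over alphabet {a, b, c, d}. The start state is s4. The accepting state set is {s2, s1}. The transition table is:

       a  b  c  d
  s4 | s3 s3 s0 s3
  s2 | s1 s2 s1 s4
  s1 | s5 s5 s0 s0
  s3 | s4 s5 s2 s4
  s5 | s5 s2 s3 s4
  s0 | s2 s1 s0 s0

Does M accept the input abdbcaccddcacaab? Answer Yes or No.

Yes

Trace: s4 -a-> s3 -b-> s5 -d-> s4 -b-> s3 -c-> s2 -a-> s1 -c-> s0 -c-> s0 -d-> s0 -d-> s0 -c-> s0 -a-> s2 -c-> s1 -a-> s5 -a-> s5 -b-> s2
End state s2 is accepting.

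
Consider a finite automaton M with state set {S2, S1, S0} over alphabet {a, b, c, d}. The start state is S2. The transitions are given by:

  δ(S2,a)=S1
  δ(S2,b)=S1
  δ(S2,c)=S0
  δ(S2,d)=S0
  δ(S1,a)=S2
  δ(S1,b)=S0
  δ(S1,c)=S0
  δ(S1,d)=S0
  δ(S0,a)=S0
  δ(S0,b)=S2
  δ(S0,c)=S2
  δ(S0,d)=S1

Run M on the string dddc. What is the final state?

S2

S2 → S0 → S1 → S0 → S2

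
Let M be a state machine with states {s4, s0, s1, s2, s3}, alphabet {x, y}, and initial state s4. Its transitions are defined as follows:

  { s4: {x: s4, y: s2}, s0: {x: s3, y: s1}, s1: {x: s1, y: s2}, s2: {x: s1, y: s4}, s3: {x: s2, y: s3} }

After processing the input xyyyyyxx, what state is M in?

s1

s4 → s4 → s2 → s4 → s2 → s4 → s2 → s1 → s1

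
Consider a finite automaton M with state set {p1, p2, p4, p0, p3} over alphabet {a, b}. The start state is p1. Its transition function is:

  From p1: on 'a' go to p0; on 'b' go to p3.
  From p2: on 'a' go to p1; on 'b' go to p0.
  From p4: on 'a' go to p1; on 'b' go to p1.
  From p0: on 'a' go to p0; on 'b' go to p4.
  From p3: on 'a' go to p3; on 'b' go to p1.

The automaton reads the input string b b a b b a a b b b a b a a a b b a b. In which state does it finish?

start at p1
read 'b': p1 → p3
read 'b': p3 → p1
read 'a': p1 → p0
read 'b': p0 → p4
read 'b': p4 → p1
read 'a': p1 → p0
read 'a': p0 → p0
read 'b': p0 → p4
read 'b': p4 → p1
read 'b': p1 → p3
read 'a': p3 → p3
read 'b': p3 → p1
read 'a': p1 → p0
read 'a': p0 → p0
read 'a': p0 → p0
read 'b': p0 → p4
read 'b': p4 → p1
read 'a': p1 → p0
read 'b': p0 → p4

p4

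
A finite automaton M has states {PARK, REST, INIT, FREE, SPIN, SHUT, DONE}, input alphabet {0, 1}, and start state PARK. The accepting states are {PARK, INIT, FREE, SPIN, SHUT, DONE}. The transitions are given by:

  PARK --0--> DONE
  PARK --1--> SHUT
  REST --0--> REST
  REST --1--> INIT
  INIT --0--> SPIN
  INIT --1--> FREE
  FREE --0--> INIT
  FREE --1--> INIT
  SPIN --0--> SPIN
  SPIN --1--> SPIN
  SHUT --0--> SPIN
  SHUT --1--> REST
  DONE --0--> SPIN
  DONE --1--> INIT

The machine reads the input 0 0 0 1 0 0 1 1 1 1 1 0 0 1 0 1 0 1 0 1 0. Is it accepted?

Yes

start at PARK
read '0': PARK → DONE
read '0': DONE → SPIN
read '0': SPIN → SPIN
read '1': SPIN → SPIN
read '0': SPIN → SPIN
read '0': SPIN → SPIN
read '1': SPIN → SPIN
read '1': SPIN → SPIN
read '1': SPIN → SPIN
read '1': SPIN → SPIN
read '1': SPIN → SPIN
read '0': SPIN → SPIN
read '0': SPIN → SPIN
read '1': SPIN → SPIN
read '0': SPIN → SPIN
read '1': SPIN → SPIN
read '0': SPIN → SPIN
read '1': SPIN → SPIN
read '0': SPIN → SPIN
read '1': SPIN → SPIN
read '0': SPIN → SPIN
End state SPIN is accepting.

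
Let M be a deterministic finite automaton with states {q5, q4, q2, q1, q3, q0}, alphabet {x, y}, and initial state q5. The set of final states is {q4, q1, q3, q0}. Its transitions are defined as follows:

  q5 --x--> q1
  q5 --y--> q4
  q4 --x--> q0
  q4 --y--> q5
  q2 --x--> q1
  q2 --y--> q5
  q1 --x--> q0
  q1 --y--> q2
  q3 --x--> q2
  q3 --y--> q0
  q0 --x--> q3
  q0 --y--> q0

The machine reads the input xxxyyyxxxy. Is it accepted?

q5 → q1 → q0 → q3 → q0 → q0 → q0 → q3 → q2 → q1 → q2
End state q2 is not accepting.

No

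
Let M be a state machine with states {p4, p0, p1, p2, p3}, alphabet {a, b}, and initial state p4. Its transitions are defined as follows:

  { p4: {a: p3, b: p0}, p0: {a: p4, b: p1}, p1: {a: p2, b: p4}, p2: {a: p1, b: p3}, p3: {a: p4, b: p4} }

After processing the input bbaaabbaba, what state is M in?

p3

Trace: p4 -b-> p0 -b-> p1 -a-> p2 -a-> p1 -a-> p2 -b-> p3 -b-> p4 -a-> p3 -b-> p4 -a-> p3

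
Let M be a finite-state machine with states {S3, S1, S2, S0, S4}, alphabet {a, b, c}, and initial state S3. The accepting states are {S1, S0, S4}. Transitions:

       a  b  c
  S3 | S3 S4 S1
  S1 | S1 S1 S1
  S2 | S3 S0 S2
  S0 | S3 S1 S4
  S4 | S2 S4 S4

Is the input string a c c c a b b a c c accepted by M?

S3 → S3 → S1 → S1 → S1 → S1 → S1 → S1 → S1 → S1 → S1
End state S1 is accepting.

Yes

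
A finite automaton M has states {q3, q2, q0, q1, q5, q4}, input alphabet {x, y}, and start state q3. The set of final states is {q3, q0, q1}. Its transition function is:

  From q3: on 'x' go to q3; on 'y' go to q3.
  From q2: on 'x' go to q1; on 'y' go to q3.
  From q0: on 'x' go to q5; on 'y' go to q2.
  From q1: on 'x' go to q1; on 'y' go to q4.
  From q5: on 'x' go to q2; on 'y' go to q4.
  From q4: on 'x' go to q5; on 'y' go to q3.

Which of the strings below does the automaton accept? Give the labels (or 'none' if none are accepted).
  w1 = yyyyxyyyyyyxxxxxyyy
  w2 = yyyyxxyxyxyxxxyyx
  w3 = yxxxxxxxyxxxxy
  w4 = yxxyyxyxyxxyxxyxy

w1: Trace: q3 -y-> q3 -y-> q3 -y-> q3 -y-> q3 -x-> q3 -y-> q3 -y-> q3 -y-> q3 -y-> q3 -y-> q3 -y-> q3 -x-> q3 -x-> q3 -x-> q3 -x-> q3 -x-> q3 -y-> q3 -y-> q3 -y-> q3  → end q3, accepted
w2: Trace: q3 -y-> q3 -y-> q3 -y-> q3 -y-> q3 -x-> q3 -x-> q3 -y-> q3 -x-> q3 -y-> q3 -x-> q3 -y-> q3 -x-> q3 -x-> q3 -x-> q3 -y-> q3 -y-> q3 -x-> q3  → end q3, accepted
w3: Trace: q3 -y-> q3 -x-> q3 -x-> q3 -x-> q3 -x-> q3 -x-> q3 -x-> q3 -x-> q3 -y-> q3 -x-> q3 -x-> q3 -x-> q3 -x-> q3 -y-> q3  → end q3, accepted
w4: Trace: q3 -y-> q3 -x-> q3 -x-> q3 -y-> q3 -y-> q3 -x-> q3 -y-> q3 -x-> q3 -y-> q3 -x-> q3 -x-> q3 -y-> q3 -x-> q3 -x-> q3 -y-> q3 -x-> q3 -y-> q3  → end q3, accepted

w1, w2, w3, w4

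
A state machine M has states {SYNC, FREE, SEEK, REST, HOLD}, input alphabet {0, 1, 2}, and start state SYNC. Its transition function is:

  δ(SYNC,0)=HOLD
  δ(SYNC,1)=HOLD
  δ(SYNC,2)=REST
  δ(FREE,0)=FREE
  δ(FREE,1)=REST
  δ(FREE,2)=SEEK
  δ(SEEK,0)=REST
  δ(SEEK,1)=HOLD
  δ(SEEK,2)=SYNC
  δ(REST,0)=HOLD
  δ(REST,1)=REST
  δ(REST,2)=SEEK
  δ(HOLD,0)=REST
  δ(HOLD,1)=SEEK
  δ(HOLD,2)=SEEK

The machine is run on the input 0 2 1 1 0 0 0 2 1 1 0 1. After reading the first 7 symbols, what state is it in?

start at SYNC
read '0': SYNC → HOLD
read '2': HOLD → SEEK
read '1': SEEK → HOLD
read '1': HOLD → SEEK
read '0': SEEK → REST
read '0': REST → HOLD
read '0': HOLD → REST
After 7 symbols: REST.

REST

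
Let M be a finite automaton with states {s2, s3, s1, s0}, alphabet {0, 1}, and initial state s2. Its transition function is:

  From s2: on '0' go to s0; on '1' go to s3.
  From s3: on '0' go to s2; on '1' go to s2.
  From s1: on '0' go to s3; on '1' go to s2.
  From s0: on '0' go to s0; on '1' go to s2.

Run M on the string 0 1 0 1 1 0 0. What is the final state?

s0

start at s2
read '0': s2 → s0
read '1': s0 → s2
read '0': s2 → s0
read '1': s0 → s2
read '1': s2 → s3
read '0': s3 → s2
read '0': s2 → s0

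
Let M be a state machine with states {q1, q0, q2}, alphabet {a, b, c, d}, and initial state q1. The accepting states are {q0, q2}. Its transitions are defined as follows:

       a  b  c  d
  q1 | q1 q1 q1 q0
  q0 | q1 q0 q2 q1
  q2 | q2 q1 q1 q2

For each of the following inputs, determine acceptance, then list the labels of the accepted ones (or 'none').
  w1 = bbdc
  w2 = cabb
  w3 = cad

w1, w3

w1: Trace: q1 -b-> q1 -b-> q1 -d-> q0 -c-> q2  → end q2, accepted
w2: Trace: q1 -c-> q1 -a-> q1 -b-> q1 -b-> q1  → end q1, rejected
w3: Trace: q1 -c-> q1 -a-> q1 -d-> q0  → end q0, accepted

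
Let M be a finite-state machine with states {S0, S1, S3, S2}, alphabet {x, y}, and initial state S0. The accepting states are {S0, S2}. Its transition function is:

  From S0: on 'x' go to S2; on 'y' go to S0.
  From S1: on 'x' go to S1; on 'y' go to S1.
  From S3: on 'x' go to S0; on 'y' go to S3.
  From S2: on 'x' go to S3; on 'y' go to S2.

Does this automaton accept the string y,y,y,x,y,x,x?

Yes

S0 → S0 → S0 → S0 → S2 → S2 → S3 → S0
End state S0 is accepting.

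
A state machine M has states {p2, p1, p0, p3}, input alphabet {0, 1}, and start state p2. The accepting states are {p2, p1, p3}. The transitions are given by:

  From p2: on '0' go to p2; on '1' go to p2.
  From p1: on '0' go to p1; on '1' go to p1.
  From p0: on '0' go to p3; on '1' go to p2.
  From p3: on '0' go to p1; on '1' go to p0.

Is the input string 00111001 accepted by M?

start at p2
read '0': p2 → p2
read '0': p2 → p2
read '1': p2 → p2
read '1': p2 → p2
read '1': p2 → p2
read '0': p2 → p2
read '0': p2 → p2
read '1': p2 → p2
End state p2 is accepting.

Yes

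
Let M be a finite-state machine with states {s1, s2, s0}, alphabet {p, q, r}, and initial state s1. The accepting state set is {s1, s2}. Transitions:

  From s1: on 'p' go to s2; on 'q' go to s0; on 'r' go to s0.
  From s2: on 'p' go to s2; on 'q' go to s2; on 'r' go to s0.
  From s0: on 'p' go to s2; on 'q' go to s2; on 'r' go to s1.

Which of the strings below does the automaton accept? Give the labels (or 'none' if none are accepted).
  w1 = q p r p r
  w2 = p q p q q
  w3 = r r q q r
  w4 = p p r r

w2, w4

w1: s1 → s0 → s2 → s0 → s2 → s0  → end s0, rejected
w2: s1 → s2 → s2 → s2 → s2 → s2  → end s2, accepted
w3: s1 → s0 → s1 → s0 → s2 → s0  → end s0, rejected
w4: s1 → s2 → s2 → s0 → s1  → end s1, accepted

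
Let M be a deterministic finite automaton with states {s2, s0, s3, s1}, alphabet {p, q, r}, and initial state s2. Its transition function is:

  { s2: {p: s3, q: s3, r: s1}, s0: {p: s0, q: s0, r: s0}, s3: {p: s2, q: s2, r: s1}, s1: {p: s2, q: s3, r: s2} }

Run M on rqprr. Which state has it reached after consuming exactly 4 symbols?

s1

Trace: s2 -r-> s1 -q-> s3 -p-> s2 -r-> s1
After 4 symbols: s1.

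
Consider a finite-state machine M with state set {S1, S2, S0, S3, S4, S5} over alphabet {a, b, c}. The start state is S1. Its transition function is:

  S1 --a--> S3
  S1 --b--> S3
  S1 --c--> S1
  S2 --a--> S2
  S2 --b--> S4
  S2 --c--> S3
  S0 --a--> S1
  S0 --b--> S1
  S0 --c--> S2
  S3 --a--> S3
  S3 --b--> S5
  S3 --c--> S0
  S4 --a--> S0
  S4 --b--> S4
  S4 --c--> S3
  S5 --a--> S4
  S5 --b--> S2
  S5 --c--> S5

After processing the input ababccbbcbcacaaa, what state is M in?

S1 → S3 → S5 → S4 → S4 → S3 → S0 → S1 → S3 → S0 → S1 → S1 → S3 → S0 → S1 → S3 → S3

S3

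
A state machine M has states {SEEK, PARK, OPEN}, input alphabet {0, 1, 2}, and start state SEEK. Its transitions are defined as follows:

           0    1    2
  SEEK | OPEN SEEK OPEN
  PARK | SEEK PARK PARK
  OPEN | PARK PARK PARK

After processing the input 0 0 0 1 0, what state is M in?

SEEK → OPEN → PARK → SEEK → SEEK → OPEN

OPEN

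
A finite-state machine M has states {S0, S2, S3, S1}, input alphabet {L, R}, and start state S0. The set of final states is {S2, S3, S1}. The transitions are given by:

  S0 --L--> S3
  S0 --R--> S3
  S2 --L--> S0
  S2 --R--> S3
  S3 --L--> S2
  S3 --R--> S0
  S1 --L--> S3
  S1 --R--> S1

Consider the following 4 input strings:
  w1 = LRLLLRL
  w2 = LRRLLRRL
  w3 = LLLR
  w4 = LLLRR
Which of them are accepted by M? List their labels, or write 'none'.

w1, w2, w3

w1:
  start at S0
  read 'L': S0 → S3
  read 'R': S3 → S0
  read 'L': S0 → S3
  read 'L': S3 → S2
  read 'L': S2 → S0
  read 'R': S0 → S3
  read 'L': S3 → S2
  end S2, accepted
w2:
  start at S0
  read 'L': S0 → S3
  read 'R': S3 → S0
  read 'R': S0 → S3
  read 'L': S3 → S2
  read 'L': S2 → S0
  read 'R': S0 → S3
  read 'R': S3 → S0
  read 'L': S0 → S3
  end S3, accepted
w3:
  start at S0
  read 'L': S0 → S3
  read 'L': S3 → S2
  read 'L': S2 → S0
  read 'R': S0 → S3
  end S3, accepted
w4:
  start at S0
  read 'L': S0 → S3
  read 'L': S3 → S2
  read 'L': S2 → S0
  read 'R': S0 → S3
  read 'R': S3 → S0
  end S0, rejected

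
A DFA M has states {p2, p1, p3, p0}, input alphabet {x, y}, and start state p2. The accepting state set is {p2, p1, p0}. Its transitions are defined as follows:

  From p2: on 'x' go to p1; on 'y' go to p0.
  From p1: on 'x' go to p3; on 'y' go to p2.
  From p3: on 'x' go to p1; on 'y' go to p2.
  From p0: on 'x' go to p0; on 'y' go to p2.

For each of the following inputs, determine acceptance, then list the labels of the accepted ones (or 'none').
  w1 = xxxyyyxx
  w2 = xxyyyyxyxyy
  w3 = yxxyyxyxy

w2, w3

w1: p2 → p1 → p3 → p1 → p2 → p0 → p2 → p1 → p3  → end p3, rejected
w2: p2 → p1 → p3 → p2 → p0 → p2 → p0 → p0 → p2 → p1 → p2 → p0  → end p0, accepted
w3: p2 → p0 → p0 → p0 → p2 → p0 → p0 → p2 → p1 → p2  → end p2, accepted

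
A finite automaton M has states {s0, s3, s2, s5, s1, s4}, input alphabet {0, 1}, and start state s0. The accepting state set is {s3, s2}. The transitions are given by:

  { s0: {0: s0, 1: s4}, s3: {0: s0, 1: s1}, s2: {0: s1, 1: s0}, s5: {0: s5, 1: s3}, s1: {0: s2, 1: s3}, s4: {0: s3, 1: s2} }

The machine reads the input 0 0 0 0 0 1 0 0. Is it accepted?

No

s0 → s0 → s0 → s0 → s0 → s0 → s4 → s3 → s0
End state s0 is not accepting.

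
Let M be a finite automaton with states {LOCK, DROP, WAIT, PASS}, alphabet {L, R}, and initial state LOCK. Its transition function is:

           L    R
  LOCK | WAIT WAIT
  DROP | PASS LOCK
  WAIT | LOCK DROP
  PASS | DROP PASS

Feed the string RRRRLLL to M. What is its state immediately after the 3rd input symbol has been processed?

LOCK → WAIT → DROP → LOCK
After 3 symbols: LOCK.

LOCK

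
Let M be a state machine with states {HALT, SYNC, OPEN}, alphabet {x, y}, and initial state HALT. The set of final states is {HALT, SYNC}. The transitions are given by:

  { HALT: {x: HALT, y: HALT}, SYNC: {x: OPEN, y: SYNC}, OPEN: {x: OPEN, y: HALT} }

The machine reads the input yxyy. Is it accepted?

HALT → HALT → HALT → HALT → HALT
End state HALT is accepting.

Yes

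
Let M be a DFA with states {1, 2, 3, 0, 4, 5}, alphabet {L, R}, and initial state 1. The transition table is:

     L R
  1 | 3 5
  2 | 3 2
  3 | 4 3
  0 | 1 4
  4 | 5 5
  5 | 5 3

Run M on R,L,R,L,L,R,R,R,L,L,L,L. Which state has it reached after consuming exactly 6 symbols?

1 → 5 → 5 → 3 → 4 → 5 → 3
After 6 symbols: 3.

3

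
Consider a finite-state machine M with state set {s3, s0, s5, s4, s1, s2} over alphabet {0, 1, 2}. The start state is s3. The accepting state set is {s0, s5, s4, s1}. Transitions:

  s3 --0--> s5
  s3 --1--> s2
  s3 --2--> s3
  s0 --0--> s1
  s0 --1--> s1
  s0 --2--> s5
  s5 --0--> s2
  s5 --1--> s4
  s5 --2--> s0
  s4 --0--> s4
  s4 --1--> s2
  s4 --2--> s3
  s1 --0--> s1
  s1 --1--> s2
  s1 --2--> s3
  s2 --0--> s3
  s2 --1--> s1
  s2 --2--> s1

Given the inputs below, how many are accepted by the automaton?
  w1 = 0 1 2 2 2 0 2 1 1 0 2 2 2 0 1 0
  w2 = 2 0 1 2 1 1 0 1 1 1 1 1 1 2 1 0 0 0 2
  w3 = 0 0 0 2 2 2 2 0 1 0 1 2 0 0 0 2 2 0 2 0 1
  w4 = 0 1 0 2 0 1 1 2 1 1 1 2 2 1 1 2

2

w1: s3 → s5 → s4 → s3 → s3 → s3 → s5 → s0 → s1 → s2 → s3 → s3 → s3 → s3 → s5 → s4 → s4  → end s4, accepted
w2: s3 → s3 → s5 → s4 → s3 → s2 → s1 → s1 → s2 → s1 → s2 → s1 → s2 → s1 → s3 → s2 → s3 → s5 → s2 → s1  → end s1, accepted
w3: s3 → s5 → s2 → s3 → s3 → s3 → s3 → s3 → s5 → s4 → s4 → s2 → s1 → s1 → s1 → s1 → s3 → s3 → s5 → s0 → s1 → s2  → end s2, rejected
w4: s3 → s5 → s4 → s4 → s3 → s5 → s4 → s2 → s1 → s2 → s1 → s2 → s1 → s3 → s2 → s1 → s3  → end s3, rejected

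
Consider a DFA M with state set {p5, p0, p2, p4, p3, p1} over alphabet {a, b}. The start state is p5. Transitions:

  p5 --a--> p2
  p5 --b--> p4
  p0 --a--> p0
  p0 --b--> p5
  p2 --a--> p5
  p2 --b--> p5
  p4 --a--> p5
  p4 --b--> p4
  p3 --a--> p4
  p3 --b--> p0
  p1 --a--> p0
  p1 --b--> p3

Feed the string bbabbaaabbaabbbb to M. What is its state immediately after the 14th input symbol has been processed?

Trace: p5 -b-> p4 -b-> p4 -a-> p5 -b-> p4 -b-> p4 -a-> p5 -a-> p2 -a-> p5 -b-> p4 -b-> p4 -a-> p5 -a-> p2 -b-> p5 -b-> p4
After 14 symbols: p4.

p4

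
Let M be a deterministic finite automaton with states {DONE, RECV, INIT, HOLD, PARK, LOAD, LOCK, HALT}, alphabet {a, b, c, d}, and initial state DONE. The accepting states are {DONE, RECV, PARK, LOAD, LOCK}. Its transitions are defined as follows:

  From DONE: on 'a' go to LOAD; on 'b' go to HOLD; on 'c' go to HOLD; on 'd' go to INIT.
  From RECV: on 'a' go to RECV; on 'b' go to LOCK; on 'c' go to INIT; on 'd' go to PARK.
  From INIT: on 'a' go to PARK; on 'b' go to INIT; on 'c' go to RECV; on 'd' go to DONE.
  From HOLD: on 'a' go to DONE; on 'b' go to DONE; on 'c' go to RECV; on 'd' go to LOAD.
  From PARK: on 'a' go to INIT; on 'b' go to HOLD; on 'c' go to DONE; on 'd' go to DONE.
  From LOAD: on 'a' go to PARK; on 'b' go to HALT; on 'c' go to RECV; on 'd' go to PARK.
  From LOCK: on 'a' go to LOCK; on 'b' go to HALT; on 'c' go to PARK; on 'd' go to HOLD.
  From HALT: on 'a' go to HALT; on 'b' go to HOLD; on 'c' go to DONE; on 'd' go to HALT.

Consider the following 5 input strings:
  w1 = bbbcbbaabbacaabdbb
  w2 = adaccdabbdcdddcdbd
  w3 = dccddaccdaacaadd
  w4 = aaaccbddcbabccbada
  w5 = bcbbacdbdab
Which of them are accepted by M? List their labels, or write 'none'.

w1: DONE → HOLD → DONE → HOLD → RECV → LOCK → HALT → HALT → HALT → HOLD → DONE → LOAD → RECV → RECV → RECV → LOCK → HOLD → DONE → HOLD  → end HOLD, rejected
w2: DONE → LOAD → PARK → INIT → RECV → INIT → DONE → LOAD → HALT → HOLD → LOAD → RECV → PARK → DONE → INIT → RECV → PARK → HOLD → LOAD  → end LOAD, accepted
w3: DONE → INIT → RECV → INIT → DONE → INIT → PARK → DONE → HOLD → LOAD → PARK → INIT → RECV → RECV → RECV → PARK → DONE  → end DONE, accepted
w4: DONE → LOAD → PARK → INIT → RECV → INIT → INIT → DONE → INIT → RECV → LOCK → LOCK → HALT → DONE → HOLD → DONE → LOAD → PARK → INIT  → end INIT, rejected
w5: DONE → HOLD → RECV → LOCK → HALT → HALT → DONE → INIT → INIT → DONE → LOAD → HALT  → end HALT, rejected

w2, w3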